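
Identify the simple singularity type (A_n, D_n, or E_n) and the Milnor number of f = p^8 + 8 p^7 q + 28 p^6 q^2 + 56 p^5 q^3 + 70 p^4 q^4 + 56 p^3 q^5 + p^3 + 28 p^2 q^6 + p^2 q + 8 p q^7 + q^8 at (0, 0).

The Hessian of f at 0 is [[0, 0], [0, 0]] with rank 0, so corank 2. A Groebner basis of the Jacobian ideal J(f) in C{p,q} is {-p*q/8 + q^7, p*q^2, p^2 + p*q}; counting standard monomials gives mu = 9. Corank 2; j^3 = p^2*(p + q) has shape L^2 M (L != M), so D-series; mu = 9 gives D_9.

Type D_9, Milnor number mu = 9.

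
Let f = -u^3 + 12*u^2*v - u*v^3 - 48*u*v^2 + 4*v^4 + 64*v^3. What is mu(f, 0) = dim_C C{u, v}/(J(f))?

7

The Hessian of f at 0 has rank 0. Corank 2; j^3 = -(u - 4*v)^3 is a perfect cube, so E-series; the 4-jet and mu = 7 give E_7.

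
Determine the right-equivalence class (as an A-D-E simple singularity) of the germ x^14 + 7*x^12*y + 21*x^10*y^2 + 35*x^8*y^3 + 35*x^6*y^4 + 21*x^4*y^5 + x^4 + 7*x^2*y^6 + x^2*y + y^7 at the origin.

D_{8}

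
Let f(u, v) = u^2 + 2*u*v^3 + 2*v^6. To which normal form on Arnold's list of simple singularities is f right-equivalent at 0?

A_{5}

The Hessian of f at 0 has rank 1. Corank 1: A-series; mu = 5 gives A_5.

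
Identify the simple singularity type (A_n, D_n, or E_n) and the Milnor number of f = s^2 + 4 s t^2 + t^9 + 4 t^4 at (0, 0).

Type A8, Milnor number mu = 8.

The Hessian of f at 0 has rank 1. Corank 1: A-series; mu = 8 gives A_8.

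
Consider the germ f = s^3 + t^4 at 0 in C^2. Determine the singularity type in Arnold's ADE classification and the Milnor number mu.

Type E6, Milnor number mu = 6.

The Hessian of f at 0 has rank 0. Corank 2; j^3 = s^3 is a perfect cube, so E-series; the 4-jet and mu = 6 give E_6.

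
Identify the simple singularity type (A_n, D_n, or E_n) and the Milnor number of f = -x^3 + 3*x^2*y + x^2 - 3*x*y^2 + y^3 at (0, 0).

Type A_2, Milnor number mu = 2.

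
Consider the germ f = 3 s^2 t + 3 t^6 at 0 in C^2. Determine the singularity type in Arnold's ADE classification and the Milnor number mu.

The Hessian of f at 0 is [[0, 0], [0, 0]] with rank 0, so corank 2. A Groebner basis of the Jacobian ideal J(f) in C{s,t} is {s^2/6 + t^5, s^3, s*t}; counting standard monomials gives mu = 7. Corank 2; j^3 = 3*s^2*t has shape L^2 M (L != M), so D-series; mu = 7 gives D_7.

Type D_7, Milnor number mu = 7.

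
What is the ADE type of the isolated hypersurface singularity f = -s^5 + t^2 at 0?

A4

The Hessian of f at 0 has rank 1. Corank 1: A-series; mu = 4 gives A_4.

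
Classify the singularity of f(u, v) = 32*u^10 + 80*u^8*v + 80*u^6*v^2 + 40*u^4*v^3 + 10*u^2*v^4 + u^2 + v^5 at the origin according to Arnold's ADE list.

The Hessian of f at 0 has rank 1. Corank 1: A-series; mu = 4 gives A_4.

A_4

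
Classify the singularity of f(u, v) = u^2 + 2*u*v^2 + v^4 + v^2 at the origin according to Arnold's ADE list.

The Hessian of f at 0 is [[2, 0], [0, 2]] with rank 2, so corank 0. A Groebner basis of the Jacobian ideal J(f) in C{u,v} is {u, v}; counting standard monomials gives mu = 1. Corank 0: nondegenerate Morse point, so A_1.

A_1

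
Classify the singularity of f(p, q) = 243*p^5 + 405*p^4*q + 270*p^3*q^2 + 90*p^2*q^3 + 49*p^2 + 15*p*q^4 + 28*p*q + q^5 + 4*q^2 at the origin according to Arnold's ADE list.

A_{4}

The Hessian of f at 0 has rank 1. Corank 1: A-series; mu = 4 gives A_4.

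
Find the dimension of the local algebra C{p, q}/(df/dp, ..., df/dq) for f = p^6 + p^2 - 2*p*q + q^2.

The Hessian of f at 0 is [[2, -2], [-2, 2]] with rank 1, so corank 1. A Groebner basis of the Jacobian ideal J(f) in C{p,q} is {q^5, p - q}; counting standard monomials gives mu = 5. Corank 1: A-series; mu = 5 gives A_5.

5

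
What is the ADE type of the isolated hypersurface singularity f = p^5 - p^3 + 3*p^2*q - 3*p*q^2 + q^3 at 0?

The Hessian of f at 0 has rank 0. Corank 2; j^3 = -(p - q)^3 is a perfect cube, so E-series; the 5-jet and mu = 8 give E_8.

E_8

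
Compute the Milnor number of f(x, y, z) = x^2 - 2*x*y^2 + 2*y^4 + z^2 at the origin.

The Hessian of f at 0 is [[2, 0, 0], [0, 0, 0], [0, 0, 2]] with rank 2, so corank 1. A Groebner basis of the Jacobian ideal J(f) in C{x,y,z} is {x^2, x*y, -x + y^2, z}; counting standard monomials gives mu = 3. Corank 1: A-series; mu = 3 gives A_3.

3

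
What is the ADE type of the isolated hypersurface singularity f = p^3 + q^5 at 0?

The Hessian of f at 0 has rank 0. Corank 2; j^3 = p^3 is a perfect cube, so E-series; the 5-jet and mu = 8 give E_8.

E_{8}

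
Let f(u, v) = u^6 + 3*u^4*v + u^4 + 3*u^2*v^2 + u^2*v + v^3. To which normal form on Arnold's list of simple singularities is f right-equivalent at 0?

D_{4}

The Hessian of f at 0 is [[0, 0], [0, 0]] with rank 0, so corank 2. A Groebner basis of the Jacobian ideal J(f) in C{u,v} is {v^3, u^2 + 3*v^2, u*v}; counting standard monomials gives mu = 4. Corank 2; j^3 = v*(u^2 + v^2) splits into three distinct lines over C (the quadratic factor has nonzero discriminant), so D_4.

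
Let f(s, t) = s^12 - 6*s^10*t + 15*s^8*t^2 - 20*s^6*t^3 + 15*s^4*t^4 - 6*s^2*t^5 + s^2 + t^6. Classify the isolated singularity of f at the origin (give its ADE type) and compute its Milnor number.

The Hessian of f at 0 is [[2, 0], [0, 0]] with rank 1, so corank 1. A Groebner basis of the Jacobian ideal J(f) in C{s,t} is {t^5, s}; counting standard monomials gives mu = 5. Corank 1: A-series; mu = 5 gives A_5.

Type A_5, Milnor number mu = 5.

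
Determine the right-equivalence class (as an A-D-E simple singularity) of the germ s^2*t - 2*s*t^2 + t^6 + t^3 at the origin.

D_{7}

The Hessian of f at 0 has rank 0. Corank 2; j^3 = t*(s - t)^2 has shape L^2 M (L != M), so D-series; mu = 7 gives D_7.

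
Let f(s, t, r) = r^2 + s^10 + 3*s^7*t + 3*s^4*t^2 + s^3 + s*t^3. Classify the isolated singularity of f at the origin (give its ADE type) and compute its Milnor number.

Type E_7, Milnor number mu = 7.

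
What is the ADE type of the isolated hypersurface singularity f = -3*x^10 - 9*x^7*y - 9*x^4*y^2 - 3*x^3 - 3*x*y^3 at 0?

E_{7}

The Hessian of f at 0 has rank 0. Corank 2; j^3 = -3*x^3 is a perfect cube, so E-series; the 4-jet and mu = 7 give E_7.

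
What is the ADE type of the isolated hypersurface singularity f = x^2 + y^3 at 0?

A_{2}

The Hessian of f at 0 is [[2, 0], [0, 0]] with rank 1, so corank 1. A Groebner basis of the Jacobian ideal J(f) in C{x,y} is {y^2, x}; counting standard monomials gives mu = 2. Corank 1: A-series; mu = 2 gives A_2.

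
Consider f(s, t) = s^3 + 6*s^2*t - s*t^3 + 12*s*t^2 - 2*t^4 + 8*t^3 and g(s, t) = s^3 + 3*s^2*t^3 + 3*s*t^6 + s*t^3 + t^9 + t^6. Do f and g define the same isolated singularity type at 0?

Yes.

The Hessian of f at 0 has rank 0. Corank 2; j^3 = (s + 2*t)^3 is a perfect cube, so E-series; the 4-jet and mu = 7 give E_7. The Hessian of g at 0 has rank 0. Corank 2; j^3 = s^3 is a perfect cube, so E-series; the 4-jet and mu = 7 give E_7. Both have type E_7, hence right-equivalent.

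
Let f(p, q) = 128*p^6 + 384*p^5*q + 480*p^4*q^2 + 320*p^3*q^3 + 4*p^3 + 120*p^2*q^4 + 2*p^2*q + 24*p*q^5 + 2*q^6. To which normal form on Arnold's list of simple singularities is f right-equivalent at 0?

The Hessian of f at 0 has rank 0. Corank 2; j^3 = 2*p^2*(2*p + q) has shape L^2 M (L != M), so D-series; mu = 7 gives D_7.

D7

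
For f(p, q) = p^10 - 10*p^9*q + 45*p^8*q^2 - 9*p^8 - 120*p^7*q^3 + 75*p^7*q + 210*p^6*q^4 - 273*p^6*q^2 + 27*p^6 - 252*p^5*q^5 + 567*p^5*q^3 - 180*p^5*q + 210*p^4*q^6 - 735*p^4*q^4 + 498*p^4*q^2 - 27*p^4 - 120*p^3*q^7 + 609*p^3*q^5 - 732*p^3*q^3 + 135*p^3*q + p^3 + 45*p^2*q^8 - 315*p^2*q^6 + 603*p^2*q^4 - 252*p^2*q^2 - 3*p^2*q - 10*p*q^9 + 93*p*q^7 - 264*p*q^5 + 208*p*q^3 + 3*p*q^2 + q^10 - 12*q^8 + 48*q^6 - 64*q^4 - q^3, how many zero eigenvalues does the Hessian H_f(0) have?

2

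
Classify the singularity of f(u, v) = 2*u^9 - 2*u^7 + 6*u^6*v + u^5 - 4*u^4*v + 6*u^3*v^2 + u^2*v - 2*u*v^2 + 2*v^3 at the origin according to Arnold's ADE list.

D4

The Hessian of f at 0 has rank 0. Corank 2; j^3 = v*(u^2 - 2*u*v + 2*v^2) splits into three distinct lines over C (the quadratic factor has nonzero discriminant), so D_4.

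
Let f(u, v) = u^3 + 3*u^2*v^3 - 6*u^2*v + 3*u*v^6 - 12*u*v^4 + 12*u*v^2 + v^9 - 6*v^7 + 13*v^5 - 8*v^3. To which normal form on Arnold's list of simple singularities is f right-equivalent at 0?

The Hessian of f at 0 has rank 0. Corank 2; j^3 = (u - 2*v)^3 is a perfect cube, so E-series; the 5-jet and mu = 8 give E_8.

E_{8}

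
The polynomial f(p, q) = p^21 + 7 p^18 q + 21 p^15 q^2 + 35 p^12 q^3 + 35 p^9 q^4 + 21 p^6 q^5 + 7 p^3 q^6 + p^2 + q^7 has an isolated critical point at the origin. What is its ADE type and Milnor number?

The Hessian of f at 0 has rank 1. Corank 1: A-series; mu = 6 gives A_6.

Type A_6, Milnor number mu = 6.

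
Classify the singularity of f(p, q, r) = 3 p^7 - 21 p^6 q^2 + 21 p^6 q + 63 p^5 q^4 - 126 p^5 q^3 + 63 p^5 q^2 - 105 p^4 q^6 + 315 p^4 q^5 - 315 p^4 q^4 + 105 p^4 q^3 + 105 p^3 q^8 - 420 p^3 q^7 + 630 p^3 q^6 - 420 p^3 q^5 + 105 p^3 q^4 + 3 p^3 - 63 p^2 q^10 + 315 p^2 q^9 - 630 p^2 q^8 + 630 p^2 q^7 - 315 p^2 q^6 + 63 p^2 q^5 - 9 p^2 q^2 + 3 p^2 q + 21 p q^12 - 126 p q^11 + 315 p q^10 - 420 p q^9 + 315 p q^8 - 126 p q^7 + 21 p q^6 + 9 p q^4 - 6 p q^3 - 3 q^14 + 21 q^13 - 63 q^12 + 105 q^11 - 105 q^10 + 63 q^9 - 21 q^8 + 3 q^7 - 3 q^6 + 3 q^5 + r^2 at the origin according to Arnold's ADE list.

D_8

The Hessian of f at 0 is [[0, 0, 0], [0, 0, 0], [0, 0, 2]] with rank 1, so corank 2. A Groebner basis of the Jacobian ideal J(f) in C{p,q,r} is {-p^2 - p*q + q^4 + q^3, p^3 - p*q/7 + q^3/7, -p^2 + p*q^2 - p*q + q^3, r}; counting standard monomials gives mu = 8. Corank 2; j^3 = 3*p^2*(p + q) has shape L^2 M (L != M), so D-series; mu = 8 gives D_8.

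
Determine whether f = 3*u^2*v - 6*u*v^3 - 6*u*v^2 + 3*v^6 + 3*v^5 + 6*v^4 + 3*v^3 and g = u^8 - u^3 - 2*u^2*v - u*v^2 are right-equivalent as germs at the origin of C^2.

The Hessian of f at 0 has rank 0. Corank 2; j^3 = 3*v*(u - v)^2 has shape L^2 M (L != M), so D-series; mu = 7 gives D_7. The Hessian of g at 0 has rank 0. Corank 2; j^3 = -u*(u + v)^2 has shape L^2 M (L != M), so D-series; mu = 9 gives D_9. f is D_7 but g is D_9, hence not right-equivalent.

No.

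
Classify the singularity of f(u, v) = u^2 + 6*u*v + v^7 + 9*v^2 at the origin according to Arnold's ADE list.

The Hessian of f at 0 is [[2, 6], [6, 18]] with rank 1, so corank 1. A Groebner basis of the Jacobian ideal J(f) in C{u,v} is {v^6, u + 3*v}; counting standard monomials gives mu = 6. Corank 1: A-series; mu = 6 gives A_6.

A_{6}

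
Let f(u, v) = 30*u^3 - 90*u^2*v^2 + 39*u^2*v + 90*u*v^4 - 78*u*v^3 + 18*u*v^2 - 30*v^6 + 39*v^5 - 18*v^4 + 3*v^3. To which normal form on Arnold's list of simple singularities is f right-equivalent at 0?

D4

The Hessian of f at 0 has rank 0. Corank 2; j^3 = 3*(2*u + v)*(5*u^2 + 4*u*v + v^2) splits into three distinct lines over C (the quadratic factor has nonzero discriminant), so D_4.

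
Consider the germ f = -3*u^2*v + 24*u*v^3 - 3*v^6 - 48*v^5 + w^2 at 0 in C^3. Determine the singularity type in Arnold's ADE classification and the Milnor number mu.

Type D_{7}, Milnor number mu = 7.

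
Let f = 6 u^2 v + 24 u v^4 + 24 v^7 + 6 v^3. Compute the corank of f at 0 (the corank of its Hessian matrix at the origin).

The Hessian at 0 is [[0, 0], [0, 0]] of rank 0; hence corank 2.

2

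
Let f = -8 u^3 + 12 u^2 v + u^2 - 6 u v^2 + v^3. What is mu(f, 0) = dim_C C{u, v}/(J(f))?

The Hessian of f at 0 is [[2, 0], [0, 0]] with rank 1, so corank 1. A Groebner basis of the Jacobian ideal J(f) in C{u,v} is {v^2, u}; counting standard monomials gives mu = 2. Corank 1: A-series; mu = 2 gives A_2.

2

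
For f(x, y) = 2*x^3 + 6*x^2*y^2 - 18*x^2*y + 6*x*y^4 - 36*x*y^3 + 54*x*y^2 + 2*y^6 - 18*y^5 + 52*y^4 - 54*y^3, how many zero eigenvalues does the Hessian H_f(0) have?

Hessian at 0 has rank 0.

2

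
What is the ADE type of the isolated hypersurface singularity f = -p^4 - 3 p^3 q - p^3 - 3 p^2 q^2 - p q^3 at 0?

The Hessian of f at 0 has rank 0. Corank 2; j^3 = -p^3 is a perfect cube, so E-series; the 4-jet and mu = 7 give E_7.

E_{7}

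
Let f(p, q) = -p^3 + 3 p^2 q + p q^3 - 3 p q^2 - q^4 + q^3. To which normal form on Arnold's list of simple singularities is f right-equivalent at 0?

E_{7}

The Hessian of f at 0 has rank 0. Corank 2; j^3 = -(p - q)^3 is a perfect cube, so E-series; the 4-jet and mu = 7 give E_7.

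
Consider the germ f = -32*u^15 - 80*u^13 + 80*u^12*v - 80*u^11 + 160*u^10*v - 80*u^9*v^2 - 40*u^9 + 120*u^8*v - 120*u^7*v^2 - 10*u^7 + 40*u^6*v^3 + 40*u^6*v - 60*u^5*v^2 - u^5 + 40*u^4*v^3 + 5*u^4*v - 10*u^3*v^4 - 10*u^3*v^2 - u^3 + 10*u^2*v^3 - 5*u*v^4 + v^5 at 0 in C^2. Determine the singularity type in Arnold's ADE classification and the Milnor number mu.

Type E_{8}, Milnor number mu = 8.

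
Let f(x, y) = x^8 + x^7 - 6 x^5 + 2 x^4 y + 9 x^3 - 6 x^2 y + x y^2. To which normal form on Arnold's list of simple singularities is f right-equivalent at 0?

D9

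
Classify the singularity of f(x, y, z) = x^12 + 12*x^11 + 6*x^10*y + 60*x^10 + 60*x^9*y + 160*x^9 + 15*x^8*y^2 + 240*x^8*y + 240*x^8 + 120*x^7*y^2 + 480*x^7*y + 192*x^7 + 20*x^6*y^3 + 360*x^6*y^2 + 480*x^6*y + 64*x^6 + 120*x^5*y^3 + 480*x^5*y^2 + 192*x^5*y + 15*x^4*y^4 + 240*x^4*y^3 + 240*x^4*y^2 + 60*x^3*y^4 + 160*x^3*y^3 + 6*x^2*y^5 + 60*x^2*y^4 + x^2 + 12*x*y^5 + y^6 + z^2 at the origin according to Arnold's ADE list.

A5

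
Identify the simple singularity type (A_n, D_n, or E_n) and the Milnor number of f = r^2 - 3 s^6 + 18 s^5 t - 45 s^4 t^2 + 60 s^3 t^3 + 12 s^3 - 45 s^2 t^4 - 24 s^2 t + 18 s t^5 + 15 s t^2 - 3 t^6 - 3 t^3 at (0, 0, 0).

Type D7, Milnor number mu = 7.

The Hessian of f at 0 has rank 1. Corank 2; j^3 = 3*(s - t)*(2*s - t)^2 has shape L^2 M (L != M), so D-series; mu = 7 gives D_7.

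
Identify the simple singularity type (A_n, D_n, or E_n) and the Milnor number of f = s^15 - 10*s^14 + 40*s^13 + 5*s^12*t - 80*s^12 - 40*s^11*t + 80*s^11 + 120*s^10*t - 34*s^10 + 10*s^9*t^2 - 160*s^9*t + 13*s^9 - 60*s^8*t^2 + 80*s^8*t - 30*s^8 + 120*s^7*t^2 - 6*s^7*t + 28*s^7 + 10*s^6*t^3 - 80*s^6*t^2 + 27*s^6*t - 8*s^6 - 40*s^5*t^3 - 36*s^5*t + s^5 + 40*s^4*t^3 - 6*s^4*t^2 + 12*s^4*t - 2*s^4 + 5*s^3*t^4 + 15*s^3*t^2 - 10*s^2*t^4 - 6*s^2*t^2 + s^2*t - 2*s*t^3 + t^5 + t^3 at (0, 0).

Type D_{4}, Milnor number mu = 4.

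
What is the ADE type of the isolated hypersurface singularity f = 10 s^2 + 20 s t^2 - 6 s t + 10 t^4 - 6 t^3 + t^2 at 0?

A_1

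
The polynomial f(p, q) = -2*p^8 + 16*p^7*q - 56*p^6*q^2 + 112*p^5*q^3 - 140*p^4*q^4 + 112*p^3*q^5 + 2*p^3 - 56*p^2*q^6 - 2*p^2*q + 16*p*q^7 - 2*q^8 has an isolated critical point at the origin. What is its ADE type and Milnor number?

The Hessian of f at 0 is [[0, 0], [0, 0]] with rank 0, so corank 2. A Groebner basis of the Jacobian ideal J(f) in C{p,q} is {p*q/8 + q^7, p*q^2, p^2 - p*q}; counting standard monomials gives mu = 9. Corank 2; j^3 = 2*p^2*(p - q) has shape L^2 M (L != M), so D-series; mu = 9 gives D_9.

Type D9, Milnor number mu = 9.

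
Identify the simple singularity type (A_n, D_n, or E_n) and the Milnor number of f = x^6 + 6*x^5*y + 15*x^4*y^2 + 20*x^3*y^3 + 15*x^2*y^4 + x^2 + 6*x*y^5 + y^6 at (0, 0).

Type A_5, Milnor number mu = 5.

The Hessian of f at 0 is [[2, 0], [0, 0]] with rank 1, so corank 1. A Groebner basis of the Jacobian ideal J(f) in C{x,y} is {y^5, x}; counting standard monomials gives mu = 5. Corank 1: A-series; mu = 5 gives A_5.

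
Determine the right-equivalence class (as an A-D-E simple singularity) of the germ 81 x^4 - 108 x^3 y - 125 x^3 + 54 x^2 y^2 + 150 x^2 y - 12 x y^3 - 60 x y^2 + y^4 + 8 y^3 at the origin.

E6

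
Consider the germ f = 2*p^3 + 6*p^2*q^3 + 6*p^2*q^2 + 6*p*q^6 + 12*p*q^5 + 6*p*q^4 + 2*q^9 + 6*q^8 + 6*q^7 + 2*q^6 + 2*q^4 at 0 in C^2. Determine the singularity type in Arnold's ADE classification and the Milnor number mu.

The Hessian of f at 0 is [[0, 0], [0, 0]] with rank 0, so corank 2. A Groebner basis of the Jacobian ideal J(f) in C{p,q} is {p^3, p^2*q, p^2/2 + p*q^2, q^3}; counting standard monomials gives mu = 6. Corank 2; j^3 = 2*p^3 is a perfect cube, so E-series; the 4-jet and mu = 6 give E_6.

Type E_{6}, Milnor number mu = 6.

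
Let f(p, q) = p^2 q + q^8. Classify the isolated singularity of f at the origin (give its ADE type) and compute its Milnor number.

Type D9, Milnor number mu = 9.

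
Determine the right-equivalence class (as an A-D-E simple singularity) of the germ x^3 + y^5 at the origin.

E8

The Hessian of f at 0 is [[0, 0], [0, 0]] with rank 0, so corank 2. A Groebner basis of the Jacobian ideal J(f) in C{x,y} is {y^4, x^2}; counting standard monomials gives mu = 8. Corank 2; j^3 = x^3 is a perfect cube, so E-series; the 5-jet and mu = 8 give E_8.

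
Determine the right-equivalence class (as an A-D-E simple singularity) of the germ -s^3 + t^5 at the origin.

The Hessian of f at 0 has rank 0. Corank 2; j^3 = -s^3 is a perfect cube, so E-series; the 5-jet and mu = 8 give E_8.

E_{8}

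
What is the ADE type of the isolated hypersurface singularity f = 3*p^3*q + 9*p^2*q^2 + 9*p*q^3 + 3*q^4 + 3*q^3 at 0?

E_7

The Hessian of f at 0 is [[0, 0], [0, 0]] with rank 0, so corank 2. A Groebner basis of the Jacobian ideal J(f) in C{p,q} is {p^3 - 3*p*q^2 + 3*q^2, p^2*q + 2*p*q^2, q^3}; counting standard monomials gives mu = 7. Corank 2; j^3 = 3*q^3 is a perfect cube, so E-series; the 4-jet and mu = 7 give E_7.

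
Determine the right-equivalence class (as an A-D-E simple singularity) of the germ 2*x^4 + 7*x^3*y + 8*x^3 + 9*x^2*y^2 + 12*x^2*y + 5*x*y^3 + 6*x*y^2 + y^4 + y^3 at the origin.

The Hessian of f at 0 has rank 0. Corank 2; j^3 = (2*x + y)^3 is a perfect cube, so E-series; the 4-jet and mu = 7 give E_7.

E7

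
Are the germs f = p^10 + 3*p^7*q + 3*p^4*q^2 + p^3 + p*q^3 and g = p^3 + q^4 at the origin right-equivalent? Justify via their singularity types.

The Hessian of f at 0 has rank 0. Corank 2; j^3 = p^3 is a perfect cube, so E-series; the 4-jet and mu = 7 give E_7. The Hessian of g at 0 has rank 0. Corank 2; j^3 = p^3 is a perfect cube, so E-series; the 4-jet and mu = 6 give E_6. f is E_7 but g is E_6, hence not right-equivalent.

No.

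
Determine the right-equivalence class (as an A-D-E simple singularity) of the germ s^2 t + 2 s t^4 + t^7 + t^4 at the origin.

D_5

The Hessian of f at 0 has rank 0. Corank 2; j^3 = s^2*t has shape L^2 M (L != M), so D-series; mu = 5 gives D_5.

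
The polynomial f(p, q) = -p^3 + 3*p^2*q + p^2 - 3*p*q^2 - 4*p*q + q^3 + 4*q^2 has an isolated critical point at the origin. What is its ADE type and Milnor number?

Type A2, Milnor number mu = 2.

The Hessian of f at 0 is [[2, -4], [-4, 8]] with rank 1, so corank 1. A Groebner basis of the Jacobian ideal J(f) in C{p,q} is {q^2, p - 2*q}; counting standard monomials gives mu = 2. Corank 1: A-series; mu = 2 gives A_2.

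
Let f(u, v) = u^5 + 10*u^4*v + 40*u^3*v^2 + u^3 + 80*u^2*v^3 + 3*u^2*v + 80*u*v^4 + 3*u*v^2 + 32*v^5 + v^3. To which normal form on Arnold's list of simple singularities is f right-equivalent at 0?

E_{8}

The Hessian of f at 0 is [[0, 0], [0, 0]] with rank 0, so corank 2. A Groebner basis of the Jacobian ideal J(f) in C{u,v} is {v^5, u*v^3 + 5*v^4/4, u^2 + 2*u*v + v^2}; counting standard monomials gives mu = 8. Corank 2; j^3 = (u + v)^3 is a perfect cube, so E-series; the 5-jet and mu = 8 give E_8.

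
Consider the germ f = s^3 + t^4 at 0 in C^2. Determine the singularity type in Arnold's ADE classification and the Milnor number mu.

Type E6, Milnor number mu = 6.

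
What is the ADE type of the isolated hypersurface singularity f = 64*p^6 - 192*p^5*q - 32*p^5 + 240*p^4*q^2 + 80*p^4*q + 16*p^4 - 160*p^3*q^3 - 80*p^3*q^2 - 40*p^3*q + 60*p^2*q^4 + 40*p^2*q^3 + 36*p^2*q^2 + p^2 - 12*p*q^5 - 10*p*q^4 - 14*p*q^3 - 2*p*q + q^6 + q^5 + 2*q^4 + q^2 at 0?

A4

The Hessian of f at 0 is [[2, -2], [-2, 2]] with rank 1, so corank 1. A Groebner basis of the Jacobian ideal J(f) in C{p,q} is {p + q^3 - q, p^2 - q^2, p*q - q^2}; counting standard monomials gives mu = 4. Corank 1: A-series; mu = 4 gives A_4.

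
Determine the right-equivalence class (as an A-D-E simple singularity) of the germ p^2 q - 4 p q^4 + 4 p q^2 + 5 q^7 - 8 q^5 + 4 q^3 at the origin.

The Hessian of f at 0 has rank 0. Corank 2; j^3 = q*(p + 2*q)^2 has shape L^2 M (L != M), so D-series; mu = 8 gives D_8.

D_{8}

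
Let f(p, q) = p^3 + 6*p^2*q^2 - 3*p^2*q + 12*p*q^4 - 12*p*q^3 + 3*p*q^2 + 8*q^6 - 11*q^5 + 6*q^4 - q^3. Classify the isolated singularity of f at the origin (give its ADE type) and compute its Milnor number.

Type E_8, Milnor number mu = 8.

The Hessian of f at 0 is [[0, 0], [0, 0]] with rank 0, so corank 2. A Groebner basis of the Jacobian ideal J(f) in C{p,q} is {q^4, p^3 - 3*p^2*q - 3*p^2/4 + 3*p*q/2 + 2*q^3 - 3*q^2/4, p^2/4 + p*q^2 - p*q/2 - q^3 + q^2/4}; counting standard monomials gives mu = 8. Corank 2; j^3 = (p - q)^3 is a perfect cube, so E-series; the 5-jet and mu = 8 give E_8.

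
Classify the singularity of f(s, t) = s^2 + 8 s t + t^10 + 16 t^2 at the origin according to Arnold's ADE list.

A9

The Hessian of f at 0 has rank 1. Corank 1: A-series; mu = 9 gives A_9.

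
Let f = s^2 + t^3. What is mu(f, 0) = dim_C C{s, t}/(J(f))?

The Hessian of f at 0 is [[2, 0], [0, 0]] with rank 1, so corank 1. A Groebner basis of the Jacobian ideal J(f) in C{s,t} is {t^2, s}; counting standard monomials gives mu = 2. Corank 1: A-series; mu = 2 gives A_2.

2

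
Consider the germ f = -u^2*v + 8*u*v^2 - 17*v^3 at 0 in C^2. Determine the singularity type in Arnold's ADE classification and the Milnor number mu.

The Hessian of f at 0 has rank 0. Corank 2; j^3 = -v*(u^2 - 8*u*v + 17*v^2) splits into three distinct lines over C (the quadratic factor has nonzero discriminant), so D_4.

Type D4, Milnor number mu = 4.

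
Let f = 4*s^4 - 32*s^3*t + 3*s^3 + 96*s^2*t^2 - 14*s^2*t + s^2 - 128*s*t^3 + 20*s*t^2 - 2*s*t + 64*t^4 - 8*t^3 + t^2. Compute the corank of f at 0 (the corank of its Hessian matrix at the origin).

The Hessian at 0 is [[2, -2], [-2, 2]] of rank 1; hence corank 1.

1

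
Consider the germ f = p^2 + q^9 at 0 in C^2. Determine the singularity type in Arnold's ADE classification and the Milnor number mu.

The Hessian of f at 0 has rank 1. Corank 1: A-series; mu = 8 gives A_8.

Type A_8, Milnor number mu = 8.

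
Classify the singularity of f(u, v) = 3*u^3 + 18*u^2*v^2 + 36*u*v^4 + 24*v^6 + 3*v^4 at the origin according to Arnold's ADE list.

E_6

The Hessian of f at 0 has rank 0. Corank 2; j^3 = 3*u^3 is a perfect cube, so E-series; the 4-jet and mu = 6 give E_6.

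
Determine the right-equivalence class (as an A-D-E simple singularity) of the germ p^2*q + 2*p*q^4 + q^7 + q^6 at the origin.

D_{7}

The Hessian of f at 0 has rank 0. Corank 2; j^3 = p^2*q has shape L^2 M (L != M), so D-series; mu = 7 gives D_7.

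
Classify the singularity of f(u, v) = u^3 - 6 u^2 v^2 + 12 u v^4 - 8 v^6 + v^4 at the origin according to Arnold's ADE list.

E_6

The Hessian of f at 0 has rank 0. Corank 2; j^3 = u^3 is a perfect cube, so E-series; the 4-jet and mu = 6 give E_6.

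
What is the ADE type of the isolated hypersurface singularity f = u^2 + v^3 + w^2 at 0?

A_2

The Hessian of f at 0 is [[2, 0, 0], [0, 0, 0], [0, 0, 2]] with rank 2, so corank 1. A Groebner basis of the Jacobian ideal J(f) in C{u,v,w} is {v^2, u, w}; counting standard monomials gives mu = 2. Corank 1: A-series; mu = 2 gives A_2.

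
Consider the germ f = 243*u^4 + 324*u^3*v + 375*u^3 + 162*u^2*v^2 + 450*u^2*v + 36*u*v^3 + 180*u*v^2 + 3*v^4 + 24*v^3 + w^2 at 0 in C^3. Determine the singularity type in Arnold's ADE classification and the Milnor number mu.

Type E_6, Milnor number mu = 6.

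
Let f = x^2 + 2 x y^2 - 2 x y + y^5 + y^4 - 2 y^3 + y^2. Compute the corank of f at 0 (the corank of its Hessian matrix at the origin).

Hessian at 0 has rank 1.

1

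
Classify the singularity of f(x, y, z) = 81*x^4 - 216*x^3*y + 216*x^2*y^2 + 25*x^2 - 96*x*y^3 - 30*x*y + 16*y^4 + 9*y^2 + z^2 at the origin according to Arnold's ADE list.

A3

The Hessian of f at 0 is [[50, -30, 0], [-30, 18, 0], [0, 0, 2]] with rank 2, so corank 1. A Groebner basis of the Jacobian ideal J(f) in C{x,y,z} is {y^3, x - 3*y/5, z}; counting standard monomials gives mu = 3. Corank 1: A-series; mu = 3 gives A_3.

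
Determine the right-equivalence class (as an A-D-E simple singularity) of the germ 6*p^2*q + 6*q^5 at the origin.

D_{6}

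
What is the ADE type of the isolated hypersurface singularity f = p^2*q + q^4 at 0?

The Hessian of f at 0 has rank 0. Corank 2; j^3 = p^2*q has shape L^2 M (L != M), so D-series; mu = 5 gives D_5.

D_5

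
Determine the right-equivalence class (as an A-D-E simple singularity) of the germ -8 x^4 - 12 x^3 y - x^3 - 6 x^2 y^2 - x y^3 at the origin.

E_{7}

The Hessian of f at 0 has rank 0. Corank 2; j^3 = -x^3 is a perfect cube, so E-series; the 4-jet and mu = 7 give E_7.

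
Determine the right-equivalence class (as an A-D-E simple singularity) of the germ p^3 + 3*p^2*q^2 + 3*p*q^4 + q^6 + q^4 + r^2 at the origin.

E_{6}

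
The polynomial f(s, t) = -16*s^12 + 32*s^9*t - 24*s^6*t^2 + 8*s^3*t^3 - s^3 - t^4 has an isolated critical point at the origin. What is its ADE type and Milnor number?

Type E6, Milnor number mu = 6.

The Hessian of f at 0 is [[0, 0], [0, 0]] with rank 0, so corank 2. A Groebner basis of the Jacobian ideal J(f) in C{s,t} is {t^3, s^2}; counting standard monomials gives mu = 6. Corank 2; j^3 = -s^3 is a perfect cube, so E-series; the 4-jet and mu = 6 give E_6.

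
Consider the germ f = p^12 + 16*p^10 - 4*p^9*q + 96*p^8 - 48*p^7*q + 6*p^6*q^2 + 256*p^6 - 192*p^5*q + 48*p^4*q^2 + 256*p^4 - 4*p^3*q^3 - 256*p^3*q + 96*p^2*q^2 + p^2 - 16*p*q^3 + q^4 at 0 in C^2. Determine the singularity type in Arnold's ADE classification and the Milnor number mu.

The Hessian of f at 0 is [[2, 0], [0, 0]] with rank 1, so corank 1. A Groebner basis of the Jacobian ideal J(f) in C{p,q} is {q^3, p}; counting standard monomials gives mu = 3. Corank 1: A-series; mu = 3 gives A_3.

Type A_{3}, Milnor number mu = 3.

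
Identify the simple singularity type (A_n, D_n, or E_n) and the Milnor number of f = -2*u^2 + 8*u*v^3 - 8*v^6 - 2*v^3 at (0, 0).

Type A2, Milnor number mu = 2.

The Hessian of f at 0 has rank 1. Corank 1: A-series; mu = 2 gives A_2.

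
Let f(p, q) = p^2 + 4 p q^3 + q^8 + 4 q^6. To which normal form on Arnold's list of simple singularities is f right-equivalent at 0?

A7

The Hessian of f at 0 has rank 1. Corank 1: A-series; mu = 7 gives A_7.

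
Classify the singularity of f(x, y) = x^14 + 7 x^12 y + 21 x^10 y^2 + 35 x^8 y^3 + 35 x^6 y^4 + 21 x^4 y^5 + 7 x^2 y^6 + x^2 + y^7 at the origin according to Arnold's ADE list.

A_{6}

The Hessian of f at 0 has rank 1. Corank 1: A-series; mu = 6 gives A_6.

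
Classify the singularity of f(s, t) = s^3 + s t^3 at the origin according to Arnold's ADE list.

E7

The Hessian of f at 0 has rank 0. Corank 2; j^3 = s^3 is a perfect cube, so E-series; the 4-jet and mu = 7 give E_7.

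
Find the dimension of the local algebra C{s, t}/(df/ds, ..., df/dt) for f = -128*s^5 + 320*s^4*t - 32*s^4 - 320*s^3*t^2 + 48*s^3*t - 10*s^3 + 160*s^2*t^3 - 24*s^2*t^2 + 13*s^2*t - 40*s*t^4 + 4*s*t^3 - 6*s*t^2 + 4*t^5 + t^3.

4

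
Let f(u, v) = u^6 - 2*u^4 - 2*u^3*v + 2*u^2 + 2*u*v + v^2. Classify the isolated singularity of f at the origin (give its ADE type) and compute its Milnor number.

Type A1, Milnor number mu = 1.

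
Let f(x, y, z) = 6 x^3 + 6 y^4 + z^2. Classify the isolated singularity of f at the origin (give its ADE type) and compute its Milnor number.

The Hessian of f at 0 has rank 1. Corank 2; j^3 = 6*x^3 is a perfect cube, so E-series; the 4-jet and mu = 6 give E_6.

Type E6, Milnor number mu = 6.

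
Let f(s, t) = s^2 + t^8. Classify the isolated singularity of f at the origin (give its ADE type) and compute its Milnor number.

The Hessian of f at 0 has rank 1. Corank 1: A-series; mu = 7 gives A_7.

Type A_7, Milnor number mu = 7.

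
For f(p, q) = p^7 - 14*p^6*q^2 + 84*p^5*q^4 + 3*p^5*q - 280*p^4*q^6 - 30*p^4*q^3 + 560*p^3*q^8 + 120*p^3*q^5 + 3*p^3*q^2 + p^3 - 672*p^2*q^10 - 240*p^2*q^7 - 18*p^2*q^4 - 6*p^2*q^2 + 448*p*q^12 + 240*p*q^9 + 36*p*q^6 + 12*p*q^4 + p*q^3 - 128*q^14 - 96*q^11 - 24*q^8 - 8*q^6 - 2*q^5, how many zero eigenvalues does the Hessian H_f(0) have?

2

The Hessian at 0 is [[0, 0], [0, 0]] of rank 0; hence corank 2.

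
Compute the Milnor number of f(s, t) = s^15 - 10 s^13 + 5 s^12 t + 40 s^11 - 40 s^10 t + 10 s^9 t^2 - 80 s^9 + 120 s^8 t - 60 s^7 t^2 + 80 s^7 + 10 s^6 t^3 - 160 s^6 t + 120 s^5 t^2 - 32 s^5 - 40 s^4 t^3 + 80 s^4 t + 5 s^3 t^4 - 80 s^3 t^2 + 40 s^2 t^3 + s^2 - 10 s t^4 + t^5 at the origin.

The Hessian of f at 0 has rank 1. Corank 1: A-series; mu = 4 gives A_4.

4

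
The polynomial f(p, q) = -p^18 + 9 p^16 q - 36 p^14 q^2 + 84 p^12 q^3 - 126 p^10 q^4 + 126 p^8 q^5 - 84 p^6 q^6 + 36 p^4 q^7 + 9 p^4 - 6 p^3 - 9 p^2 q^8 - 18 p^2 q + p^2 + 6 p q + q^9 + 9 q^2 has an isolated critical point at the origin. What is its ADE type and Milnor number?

The Hessian of f at 0 has rank 1. Corank 1: A-series; mu = 8 gives A_8.

Type A8, Milnor number mu = 8.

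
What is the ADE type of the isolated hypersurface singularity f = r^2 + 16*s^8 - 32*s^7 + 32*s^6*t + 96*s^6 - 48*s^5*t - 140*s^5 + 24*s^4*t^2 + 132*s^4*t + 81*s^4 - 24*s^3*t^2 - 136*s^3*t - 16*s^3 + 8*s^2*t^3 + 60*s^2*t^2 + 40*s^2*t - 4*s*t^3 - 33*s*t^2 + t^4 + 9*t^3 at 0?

D5

The Hessian of f at 0 is [[0, 0, 0], [0, 0, 0], [0, 0, 2]] with rank 1, so corank 2. A Groebner basis of the Jacobian ideal J(f) in C{s,t,r} is {s*t^2 - 48*s*t/53 + 36*t^2/53, -64*s*t/53 + t^3 + 48*t^2/53, s^2 - 317*s*t/212 + 237*t^2/424, r}; counting standard monomials gives mu = 5. Corank 2; j^3 = -(s - t)*(4*s - 3*t)^2 has shape L^2 M (L != M), so D-series; mu = 5 gives D_5.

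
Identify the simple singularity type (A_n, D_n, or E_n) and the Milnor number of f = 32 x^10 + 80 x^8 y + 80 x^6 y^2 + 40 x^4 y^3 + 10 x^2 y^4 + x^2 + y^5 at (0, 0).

The Hessian of f at 0 has rank 1. Corank 1: A-series; mu = 4 gives A_4.

Type A_4, Milnor number mu = 4.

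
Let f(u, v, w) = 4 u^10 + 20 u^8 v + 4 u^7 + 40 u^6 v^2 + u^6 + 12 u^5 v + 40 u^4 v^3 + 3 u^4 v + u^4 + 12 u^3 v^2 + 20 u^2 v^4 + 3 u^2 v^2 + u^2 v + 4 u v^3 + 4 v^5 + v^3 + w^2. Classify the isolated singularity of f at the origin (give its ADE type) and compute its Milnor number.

Type D_4, Milnor number mu = 4.

The Hessian of f at 0 has rank 1. Corank 2; j^3 = v*(u^2 + v^2) splits into three distinct lines over C (the quadratic factor has nonzero discriminant), so D_4.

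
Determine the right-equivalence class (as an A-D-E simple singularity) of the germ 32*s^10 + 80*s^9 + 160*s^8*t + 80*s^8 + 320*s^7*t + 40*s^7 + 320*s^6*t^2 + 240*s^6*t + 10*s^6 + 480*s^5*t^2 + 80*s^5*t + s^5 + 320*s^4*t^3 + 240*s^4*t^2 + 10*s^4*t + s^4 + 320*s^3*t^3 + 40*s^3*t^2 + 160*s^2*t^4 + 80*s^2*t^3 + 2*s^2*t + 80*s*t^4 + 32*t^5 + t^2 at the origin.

A_4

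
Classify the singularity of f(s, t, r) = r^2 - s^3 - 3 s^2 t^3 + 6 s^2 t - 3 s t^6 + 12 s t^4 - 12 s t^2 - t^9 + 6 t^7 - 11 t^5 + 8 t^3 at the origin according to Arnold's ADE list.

E_{8}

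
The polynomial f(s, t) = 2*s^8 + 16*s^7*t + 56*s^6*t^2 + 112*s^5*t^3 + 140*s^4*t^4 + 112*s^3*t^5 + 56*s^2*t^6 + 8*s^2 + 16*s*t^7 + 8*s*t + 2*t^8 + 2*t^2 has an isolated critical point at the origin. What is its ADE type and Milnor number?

Type A_{7}, Milnor number mu = 7.

The Hessian of f at 0 is [[16, 8], [8, 4]] with rank 1, so corank 1. A Groebner basis of the Jacobian ideal J(f) in C{s,t} is {t^7, s + t/2}; counting standard monomials gives mu = 7. Corank 1: A-series; mu = 7 gives A_7.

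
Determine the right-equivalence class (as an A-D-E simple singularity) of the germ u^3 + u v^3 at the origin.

The Hessian of f at 0 has rank 0. Corank 2; j^3 = u^3 is a perfect cube, so E-series; the 4-jet and mu = 7 give E_7.

E_{7}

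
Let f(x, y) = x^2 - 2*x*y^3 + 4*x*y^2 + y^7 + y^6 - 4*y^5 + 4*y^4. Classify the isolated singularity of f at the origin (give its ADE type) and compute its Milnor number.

Type A_{6}, Milnor number mu = 6.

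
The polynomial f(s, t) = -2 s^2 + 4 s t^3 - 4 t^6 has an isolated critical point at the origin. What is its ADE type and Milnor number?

Type A_{5}, Milnor number mu = 5.

The Hessian of f at 0 is [[-4, 0], [0, 0]] with rank 1, so corank 1. A Groebner basis of the Jacobian ideal J(f) in C{s,t} is {s*t^2, -s + t^3, s^2}; counting standard monomials gives mu = 5. Corank 1: A-series; mu = 5 gives A_5.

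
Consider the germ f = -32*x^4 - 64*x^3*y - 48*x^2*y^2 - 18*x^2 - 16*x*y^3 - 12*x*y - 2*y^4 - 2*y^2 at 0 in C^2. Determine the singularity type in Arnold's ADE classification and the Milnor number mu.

The Hessian of f at 0 is [[-36, -12], [-12, -4]] with rank 1, so corank 1. A Groebner basis of the Jacobian ideal J(f) in C{x,y} is {y^3, x + y/3}; counting standard monomials gives mu = 3. Corank 1: A-series; mu = 3 gives A_3.

Type A_{3}, Milnor number mu = 3.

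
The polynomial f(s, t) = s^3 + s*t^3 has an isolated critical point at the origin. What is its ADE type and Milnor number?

Type E_7, Milnor number mu = 7.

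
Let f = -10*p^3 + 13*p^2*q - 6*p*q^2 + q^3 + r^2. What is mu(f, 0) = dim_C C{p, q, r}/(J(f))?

4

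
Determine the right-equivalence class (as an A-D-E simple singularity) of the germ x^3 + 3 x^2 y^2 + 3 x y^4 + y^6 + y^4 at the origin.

The Hessian of f at 0 has rank 0. Corank 2; j^3 = x^3 is a perfect cube, so E-series; the 4-jet and mu = 6 give E_6.

E_{6}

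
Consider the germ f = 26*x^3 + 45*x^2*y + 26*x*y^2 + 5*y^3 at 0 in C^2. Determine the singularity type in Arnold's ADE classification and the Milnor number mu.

Type D4, Milnor number mu = 4.

The Hessian of f at 0 has rank 0. Corank 2; j^3 = (2*x + y)*(13*x^2 + 16*x*y + 5*y^2) splits into three distinct lines over C (the quadratic factor has nonzero discriminant), so D_4.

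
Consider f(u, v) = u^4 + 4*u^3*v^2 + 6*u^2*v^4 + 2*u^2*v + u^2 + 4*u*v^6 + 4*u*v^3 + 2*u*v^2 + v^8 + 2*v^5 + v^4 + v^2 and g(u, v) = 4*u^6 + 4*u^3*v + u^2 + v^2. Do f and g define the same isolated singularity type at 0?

Yes.

The Hessian of f at 0 has rank 2. Corank 0: nondegenerate Morse point, so A_1. The Hessian of g at 0 has rank 2. Corank 0: nondegenerate Morse point, so A_1. Both have type A_1, hence right-equivalent.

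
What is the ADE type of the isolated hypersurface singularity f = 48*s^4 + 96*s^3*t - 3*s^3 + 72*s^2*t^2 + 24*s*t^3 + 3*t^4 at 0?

E_6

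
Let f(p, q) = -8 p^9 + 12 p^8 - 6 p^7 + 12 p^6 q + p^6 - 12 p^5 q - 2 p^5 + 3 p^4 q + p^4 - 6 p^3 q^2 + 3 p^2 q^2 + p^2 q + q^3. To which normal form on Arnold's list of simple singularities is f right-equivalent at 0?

The Hessian of f at 0 is [[0, 0], [0, 0]] with rank 0, so corank 2. A Groebner basis of the Jacobian ideal J(f) in C{p,q} is {q^3, p^2 + 3*q^2, p*q}; counting standard monomials gives mu = 4. Corank 2; j^3 = q*(p^2 + q^2) splits into three distinct lines over C (the quadratic factor has nonzero discriminant), so D_4.

D4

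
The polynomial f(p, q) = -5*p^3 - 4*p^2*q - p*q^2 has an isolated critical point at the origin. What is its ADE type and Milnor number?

Type D_{4}, Milnor number mu = 4.

The Hessian of f at 0 has rank 0. Corank 2; j^3 = -p*(5*p^2 + 4*p*q + q^2) splits into three distinct lines over C (the quadratic factor has nonzero discriminant), so D_4.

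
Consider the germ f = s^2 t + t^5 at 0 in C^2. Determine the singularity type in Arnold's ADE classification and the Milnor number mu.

Type D_6, Milnor number mu = 6.

The Hessian of f at 0 is [[0, 0], [0, 0]] with rank 0, so corank 2. A Groebner basis of the Jacobian ideal J(f) in C{s,t} is {s^2/5 + t^4, s^3, s*t}; counting standard monomials gives mu = 6. Corank 2; j^3 = s^2*t has shape L^2 M (L != M), so D-series; mu = 6 gives D_6.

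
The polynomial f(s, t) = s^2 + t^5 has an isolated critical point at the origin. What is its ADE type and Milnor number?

Type A_{4}, Milnor number mu = 4.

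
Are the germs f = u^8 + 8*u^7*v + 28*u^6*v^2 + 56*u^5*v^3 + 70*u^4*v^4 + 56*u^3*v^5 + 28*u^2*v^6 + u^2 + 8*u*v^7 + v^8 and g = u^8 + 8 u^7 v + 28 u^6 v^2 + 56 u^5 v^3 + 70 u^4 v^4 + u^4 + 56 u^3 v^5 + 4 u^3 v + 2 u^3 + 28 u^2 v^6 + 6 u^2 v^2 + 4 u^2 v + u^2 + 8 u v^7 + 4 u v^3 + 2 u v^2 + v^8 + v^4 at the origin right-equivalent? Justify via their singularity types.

The Hessian of f at 0 has rank 1. Corank 1: A-series; mu = 7 gives A_7. The Hessian of g at 0 has rank 1. Corank 1: A-series; mu = 7 gives A_7. Both have type A_7, hence right-equivalent.

Yes.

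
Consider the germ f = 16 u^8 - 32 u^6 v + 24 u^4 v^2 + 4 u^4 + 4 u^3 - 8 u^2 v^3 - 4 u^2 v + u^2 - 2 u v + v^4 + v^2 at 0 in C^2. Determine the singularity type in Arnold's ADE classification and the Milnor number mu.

Type A3, Milnor number mu = 3.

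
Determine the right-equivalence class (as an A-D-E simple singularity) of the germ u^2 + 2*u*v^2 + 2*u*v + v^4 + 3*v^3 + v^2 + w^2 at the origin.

A2

The Hessian of f at 0 has rank 2. Corank 1: A-series; mu = 2 gives A_2.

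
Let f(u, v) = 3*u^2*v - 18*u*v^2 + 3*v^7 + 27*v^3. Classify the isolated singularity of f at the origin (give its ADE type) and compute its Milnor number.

Type D_{8}, Milnor number mu = 8.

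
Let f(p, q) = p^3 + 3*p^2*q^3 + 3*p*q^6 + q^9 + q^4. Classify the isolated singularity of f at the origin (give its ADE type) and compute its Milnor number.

Type E6, Milnor number mu = 6.

The Hessian of f at 0 has rank 0. Corank 2; j^3 = p^3 is a perfect cube, so E-series; the 4-jet and mu = 6 give E_6.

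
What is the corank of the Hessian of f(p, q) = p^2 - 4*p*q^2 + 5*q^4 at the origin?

1

The Hessian at 0 is [[2, 0], [0, 0]] of rank 1; hence corank 1.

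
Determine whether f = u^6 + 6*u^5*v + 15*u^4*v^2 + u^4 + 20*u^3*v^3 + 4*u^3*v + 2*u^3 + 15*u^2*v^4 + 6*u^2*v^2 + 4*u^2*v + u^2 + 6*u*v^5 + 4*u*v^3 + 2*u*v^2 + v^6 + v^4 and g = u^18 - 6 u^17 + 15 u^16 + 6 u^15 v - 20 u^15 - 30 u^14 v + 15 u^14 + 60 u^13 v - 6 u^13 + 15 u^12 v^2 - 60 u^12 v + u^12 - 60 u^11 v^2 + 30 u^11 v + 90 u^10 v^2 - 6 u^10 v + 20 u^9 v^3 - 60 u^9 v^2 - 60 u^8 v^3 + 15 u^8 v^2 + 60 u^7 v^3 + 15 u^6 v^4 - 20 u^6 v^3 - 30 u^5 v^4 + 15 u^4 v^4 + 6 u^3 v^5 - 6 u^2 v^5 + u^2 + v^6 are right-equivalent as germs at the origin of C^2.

Yes.

The Hessian of f at 0 has rank 1. Corank 1: A-series; mu = 5 gives A_5. The Hessian of g at 0 has rank 1. Corank 1: A-series; mu = 5 gives A_5. Both have type A_5, hence right-equivalent.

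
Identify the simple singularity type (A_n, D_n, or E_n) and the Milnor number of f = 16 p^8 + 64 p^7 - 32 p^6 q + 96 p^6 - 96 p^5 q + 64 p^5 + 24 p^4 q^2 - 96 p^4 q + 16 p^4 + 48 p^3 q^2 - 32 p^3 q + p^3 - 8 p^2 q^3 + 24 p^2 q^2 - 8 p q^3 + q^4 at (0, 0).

Type E6, Milnor number mu = 6.

The Hessian of f at 0 is [[0, 0], [0, 0]] with rank 0, so corank 2. A Groebner basis of the Jacobian ideal J(f) in C{p,q} is {q^4, p*q^2 - q^3/6, p^2}; counting standard monomials gives mu = 6. Corank 2; j^3 = p^3 is a perfect cube, so E-series; the 4-jet and mu = 6 give E_6.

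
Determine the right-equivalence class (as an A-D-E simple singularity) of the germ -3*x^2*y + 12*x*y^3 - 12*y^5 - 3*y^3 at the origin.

D_4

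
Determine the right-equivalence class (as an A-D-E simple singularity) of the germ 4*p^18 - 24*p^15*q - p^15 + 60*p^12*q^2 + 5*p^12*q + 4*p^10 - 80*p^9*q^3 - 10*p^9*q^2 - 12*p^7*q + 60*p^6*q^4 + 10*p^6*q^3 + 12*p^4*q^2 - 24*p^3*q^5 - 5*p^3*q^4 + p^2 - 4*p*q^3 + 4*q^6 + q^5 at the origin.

A_4

The Hessian of f at 0 is [[2, 0], [0, 0]] with rank 1, so corank 1. A Groebner basis of the Jacobian ideal J(f) in C{p,q} is {-p/2 + q^3, p^2, p*q}; counting standard monomials gives mu = 4. Corank 1: A-series; mu = 4 gives A_4.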